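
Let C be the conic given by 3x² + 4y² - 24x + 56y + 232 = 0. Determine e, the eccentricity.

e = 1/2

Group: 3(x² - 8x) + 4(y² + 14y) = -232
Complete the square in x and y: 3(x - 4)² + 4(y + 7)² = -232 + 48 + 196 = 12
Divide through by 12 to get (x - 4)²/4 + (y + 7)²/3 = 1.
Ellipse, center (4, -7), major axis horizontal; a² = 4, b² = 3.
c² = a² - b² = 1, so c = 1.
e = c/a = 1/2.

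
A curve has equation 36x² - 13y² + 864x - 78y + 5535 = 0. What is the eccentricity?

e = 7/6

Rearranging, 36(x² + 24x) -13(y² + 6y) = -5535.
Complete the square: 36(x + 12)² -13(y + 3)² = -5535 + 5184 - 117 = -468
Divide through by -468 to get (y + 3)²/36 - (x + 12)²/13 = 1.
Hyperbola, center (-12, -3), transverse axis vertical; a² = 36, b² = 13.
c² = a² + b² = 49, so c = 7.
e = c/a = 7/6.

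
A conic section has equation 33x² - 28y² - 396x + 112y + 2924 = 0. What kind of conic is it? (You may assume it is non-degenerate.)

No xy term. Coefficients of x² and y² are A = 33, C = -28.
A and C have opposite signs ⇒ hyperbola.

hyperbola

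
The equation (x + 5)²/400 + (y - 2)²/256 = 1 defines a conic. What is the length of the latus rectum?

128/5

Center (-5, 2). The larger denominator 400 sits under the x-term, so the major axis is horizontal; a² = 400, b² = 256.
Latus rectum length = 2b²/a = 2·256/20 = 128/5.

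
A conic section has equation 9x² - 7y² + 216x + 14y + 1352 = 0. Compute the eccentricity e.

e = 4/3

9(x² + 24x) -7(y² - 2y) = -1352
9(x + 12)² -7(y - 1)² = -1352 + 1296 - 7 = -63
Dividing both sides by -63: (y - 1)²/9 - (x + 12)²/7 = 1
Hyperbola, center (-12, 1), transverse axis vertical; a² = 9, b² = 7.
c² = a² + b² = 16, so c = 4.
e = c/a = 4/3.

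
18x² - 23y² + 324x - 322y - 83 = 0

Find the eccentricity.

e = √943/23

Group the x- and y-terms: 18(x² + 18x) -23(y² + 14y) = 83
18(x + 9)² -23(y + 7)² = 83 + 1458 - 1127 = 414
Divide through by 414 to get (x + 9)²/23 - (y + 7)²/18 = 1.
Hyperbola, center (-9, -7), transverse axis horizontal; a² = 23, b² = 18.
c² = a² + b² = 41, so c = √41.
e = c/a = √41/√23 = √943/23.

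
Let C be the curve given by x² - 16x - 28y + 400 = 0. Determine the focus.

Only x is squared. Complete the square in x: (x - 8)² = 28(y - 12).
Vertex (8, 12); 4p = 28 so p = 7. Opens up.
Focus is p units from the vertex along the axis: (h, k + p).

(8, 19)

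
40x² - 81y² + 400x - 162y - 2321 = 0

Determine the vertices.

40(x² + 10x) -81(y² + 2y) = 2321
40(x + 5)² -81(y + 1)² = 2321 + 1000 - 81 = 3240
Dividing both sides by 3240: (x + 5)²/81 - (y + 1)²/40 = 1
Hyperbola, center (-5, -1), transverse axis horizontal; a² = 81, b² = 40.
a = 9. Vertices at (h ± a, k).

(-14, -1) and (4, -1)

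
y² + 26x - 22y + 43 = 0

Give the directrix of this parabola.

Only y is squared. Complete the square in y: (y - 11)² = -26(x - 3).
Vertex (3, 11); 4p = -26 so p = -13/2. Opens left.
Directrix is the vertical line x = h − p = 3 − (-13/2) = 19/2.

x = 19/2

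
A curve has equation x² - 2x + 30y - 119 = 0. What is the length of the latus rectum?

30

Only x is squared. Complete the square in x: (x - 1)² = -30(y - 4).
Vertex (1, 4); 4p = -30 so p = -15/2. Opens down.
Latus rectum length = |4p| = 30.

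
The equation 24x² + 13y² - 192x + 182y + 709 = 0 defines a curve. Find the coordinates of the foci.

Group: 24(x² - 8x) + 13(y² + 14y) = -709
Completing the square gives 24(x - 4)² + 13(y + 7)² = -709 + 384 + 637 = 312.
Divide through by 312 to get (x - 4)²/13 + (y + 7)²/24 = 1.
Ellipse, center (4, -7), major axis vertical; a² = 24, b² = 13.
c² = a² - b² = 24 - 13 = 11, so c = √11.
Foci lie on the vertical axis through the center: (h, k ± c).

(4, -7 - √11) and (4, -7 + √11)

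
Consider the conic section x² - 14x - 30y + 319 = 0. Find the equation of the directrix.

Only x is squared. Complete the square in x: (x - 7)² = 30(y - 9).
Vertex (7, 9); 4p = 30 so p = 15/2. Opens up.
Directrix is the horizontal line y = k − p = 9 − (15/2) = 3/2.

y = 3/2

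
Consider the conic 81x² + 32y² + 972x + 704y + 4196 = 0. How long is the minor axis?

8√2

81(x² + 12x) + 32(y² + 22y) = -4196
Complete the square in x and y: 81(x + 6)² + 32(y + 11)² = -4196 + 2916 + 3872 = 2592
Dividing both sides by 2592: (x + 6)²/32 + (y + 11)²/81 = 1
Ellipse, center (-6, -11), major axis vertical; a² = 81, b² = 32.
b² = 32 so b = 4√2; the minor axis has length 2b = 8√2.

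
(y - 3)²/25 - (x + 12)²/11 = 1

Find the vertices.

(-12, -2) and (-12, 8)

Center (-12, 3). The positive term is the y-term, so the transverse axis is vertical; a² = 25, b² = 11.
a = 5. Vertices at (h, k ± a).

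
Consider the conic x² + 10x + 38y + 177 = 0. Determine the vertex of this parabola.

Only x is squared. Complete the square in x: (x + 5)² = -38(y + 4).
Vertex (-5, -4); 4p = -38 so p = -19/2. Opens down.

(-5, -4)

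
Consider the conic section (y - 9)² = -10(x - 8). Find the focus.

(11/2, 9)

Vertex (8, 9); 4p = -10 so p = -5/2. Opens left.
Focus is p units from the vertex along the axis: (h + p, k).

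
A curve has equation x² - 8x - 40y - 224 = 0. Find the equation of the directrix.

y = -16

Only x is squared. Complete the square in x: (x - 4)² = 40(y + 6).
Vertex (4, -6); 4p = 40 so p = 10. Opens up.
Directrix is the horizontal line y = k − p = -6 − (10) = -16.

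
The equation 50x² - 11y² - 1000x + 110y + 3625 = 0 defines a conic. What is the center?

(10, 5)

Collect terms: 50(x² - 20x) -11(y² - 10y) = -3625
Complete the square: 50(x - 10)² -11(y - 5)² = -3625 + 5000 - 275 = 1100
Divide by 1100: (x - 10)²/22 - (y - 5)²/100 = 1
Hyperbola with center (10, 5).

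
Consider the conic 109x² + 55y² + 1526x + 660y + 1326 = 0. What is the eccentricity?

Group: 109(x² + 14x) + 55(y² + 12y) = -1326
Complete the square: 109(x + 7)² + 55(y + 6)² = -1326 + 5341 + 1980 = 5995
Divide through by 5995 to get (x + 7)²/55 + (y + 6)²/109 = 1.
Ellipse, center (-7, -6), major axis vertical; a² = 109, b² = 55.
c² = a² - b² = 54, so c = 3√6.
e = c/a = 3√6/√109 = 3√654/109.

e = 3√654/109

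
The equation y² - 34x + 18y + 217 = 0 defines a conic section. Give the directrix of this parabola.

x = -9/2

Only y is squared. Complete the square in y: (y + 9)² = 34(x - 4).
Vertex (4, -9); 4p = 34 so p = 17/2. Opens right.
Directrix is the vertical line x = h − p = 4 − (17/2) = -9/2.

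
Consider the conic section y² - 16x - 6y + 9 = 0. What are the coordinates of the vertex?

Only y is squared. Complete the square in y: (y - 3)² = 16x.
Vertex (0, 3); 4p = 16 so p = 4. Opens right.

(0, 3)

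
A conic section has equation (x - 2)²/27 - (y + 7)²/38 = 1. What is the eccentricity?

e = √195/9

Center (2, -7). The positive term is the x-term, so the transverse axis is horizontal; a² = 27, b² = 38.
c² = a² + b² = 65, so c = √65.
e = c/a = √65/3√3 = √195/9.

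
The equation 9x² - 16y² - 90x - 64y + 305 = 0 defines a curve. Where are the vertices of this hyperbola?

(5, -5) and (5, 1)

Rearranging, 9(x² - 10x) -16(y² + 4y) = -305.
Complete the square: 9(x - 5)² -16(y + 2)² = -305 + 225 - 64 = -144
Divide through by -144 to get (y + 2)²/9 - (x - 5)²/16 = 1.
Hyperbola, center (5, -2), transverse axis vertical; a² = 9, b² = 16.
a = 3. Vertices at (h, k ± a).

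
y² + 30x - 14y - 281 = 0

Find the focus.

(7/2, 7)

Only y is squared. Complete the square in y: (y - 7)² = -30(x - 11).
Vertex (11, 7); 4p = -30 so p = -15/2. Opens left.
Focus is p units from the vertex along the axis: (h + p, k).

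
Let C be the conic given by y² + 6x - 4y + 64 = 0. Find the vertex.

Only y is squared. Complete the square in y: (y - 2)² = -6(x + 10).
Vertex (-10, 2); 4p = -6 so p = -3/2. Opens left.

(-10, 2)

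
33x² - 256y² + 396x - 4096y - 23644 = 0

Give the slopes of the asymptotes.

√33/16 and -√33/16

Group: 33(x² + 12x) -256(y² + 16y) = 23644
Completing the square gives 33(x + 6)² -256(y + 8)² = 23644 + 1188 - 16384 = 8448.
Dividing both sides by 8448: (x + 6)²/256 - (y + 8)²/33 = 1
Hyperbola, center (-6, -8), transverse axis horizontal; a² = 256, b² = 33.
For a horizontal hyperbola the asymptotes have slope ±b/a.
Here that is ±√33/16.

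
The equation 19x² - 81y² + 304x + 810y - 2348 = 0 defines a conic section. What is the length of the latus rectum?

38/9

Rearranging, 19(x² + 16x) -81(y² - 10y) = 2348.
19(x + 8)² -81(y - 5)² = 2348 + 1216 - 2025 = 1539
Divide through by 1539 to get (x + 8)²/81 - (y - 5)²/19 = 1.
Hyperbola, center (-8, 5), transverse axis horizontal; a² = 81, b² = 19.
Latus rectum length = 2b²/a = 2·19/9 = 38/9.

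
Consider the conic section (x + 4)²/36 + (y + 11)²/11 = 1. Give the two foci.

(-9, -11) and (1, -11)

Center (-4, -11). The larger denominator 36 sits under the x-term, so the major axis is horizontal; a² = 36, b² = 11.
c² = a² - b² = 36 - 11 = 25, so c = 5.
Foci lie on the horizontal axis through the center: (h ± c, k).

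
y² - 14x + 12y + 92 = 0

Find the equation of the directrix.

x = 1/2

Only y is squared. Complete the square in y: (y + 6)² = 14(x - 4).
Vertex (4, -6); 4p = 14 so p = 7/2. Opens right.
Directrix is the vertical line x = h − p = 4 − (7/2) = 1/2.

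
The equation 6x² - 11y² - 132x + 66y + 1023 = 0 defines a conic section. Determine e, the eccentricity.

e = √102/6

Collect terms: 6(x² - 22x) -11(y² - 6y) = -1023
Complete the square: 6(x - 11)² -11(y - 3)² = -1023 + 726 - 99 = -396
Divide through by -396 to get (y - 3)²/36 - (x - 11)²/66 = 1.
Hyperbola, center (11, 3), transverse axis vertical; a² = 36, b² = 66.
c² = a² + b² = 102, so c = √102.
e = c/a = √102/6.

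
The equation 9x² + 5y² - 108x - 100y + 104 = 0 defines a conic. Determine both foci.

Group: 9(x² - 12x) + 5(y² - 20y) = -104
9(x - 6)² + 5(y - 10)² = -104 + 324 + 500 = 720
Divide by 720: (x - 6)²/80 + (y - 10)²/144 = 1
Ellipse, center (6, 10), major axis vertical; a² = 144, b² = 80.
c² = a² - b² = 144 - 80 = 64, so c = 8.
Foci lie on the vertical axis through the center: (h, k ± c).

(6, 2) and (6, 18)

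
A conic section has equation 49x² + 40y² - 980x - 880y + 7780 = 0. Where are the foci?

49(x² - 20x) + 40(y² - 22y) = -7780
Complete the square: 49(x - 10)² + 40(y - 11)² = -7780 + 4900 + 4840 = 1960
Divide through by 1960 to get (x - 10)²/40 + (y - 11)²/49 = 1.
Ellipse, center (10, 11), major axis vertical; a² = 49, b² = 40.
c² = a² - b² = 49 - 40 = 9, so c = 3.
Foci lie on the vertical axis through the center: (h, k ± c).

(10, 8) and (10, 14)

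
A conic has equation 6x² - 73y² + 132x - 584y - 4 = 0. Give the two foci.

Group: 6(x² + 22x) -73(y² + 8y) = 4
Complete the square in x and y: 6(x + 11)² -73(y + 4)² = 4 + 726 - 1168 = -438
Divide through by -438 to get (y + 4)²/6 - (x + 11)²/73 = 1.
Hyperbola, center (-11, -4), transverse axis vertical; a² = 6, b² = 73.
c² = a² + b² = 6 + 73 = 79, so c = √79.
Foci lie on the vertical axis through the center: (h, k ± c).

(-11, -4 - √79) and (-11, -4 + √79)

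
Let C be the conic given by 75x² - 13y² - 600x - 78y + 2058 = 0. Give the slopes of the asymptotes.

Rearranging, 75(x² - 8x) -13(y² + 6y) = -2058.
Complete the square: 75(x - 4)² -13(y + 3)² = -2058 + 1200 - 117 = -975
Divide through by -975 to get (y + 3)²/75 - (x - 4)²/13 = 1.
Hyperbola, center (4, -3), transverse axis vertical; a² = 75, b² = 13.
For a vertical hyperbola the asymptotes have slope ±a/b.
Here that is ±5√3/√13 = ±5√39/13.

5√39/13 and -5√39/13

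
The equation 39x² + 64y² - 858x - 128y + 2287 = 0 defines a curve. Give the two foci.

(6, 1) and (16, 1)

Group the x- and y-terms: 39(x² - 22x) + 64(y² - 2y) = -2287
Complete the square in x and y: 39(x - 11)² + 64(y - 1)² = -2287 + 4719 + 64 = 2496
Divide through by 2496 to get (x - 11)²/64 + (y - 1)²/39 = 1.
Ellipse, center (11, 1), major axis horizontal; a² = 64, b² = 39.
c² = a² - b² = 64 - 39 = 25, so c = 5.
Foci lie on the horizontal axis through the center: (h ± c, k).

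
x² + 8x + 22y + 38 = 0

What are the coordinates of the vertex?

(-4, -1)

Only x is squared. Complete the square in x: (x + 4)² = -22(y + 1).
Vertex (-4, -1); 4p = -22 so p = -11/2. Opens down.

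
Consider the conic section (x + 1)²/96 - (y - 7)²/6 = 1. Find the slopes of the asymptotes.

Center (-1, 7). The positive term is the x-term, so the transverse axis is horizontal; a² = 96, b² = 6.
For a horizontal hyperbola the asymptotes have slope ±b/a.
Here that is ±√6/4√6 = ±1/4.

1/4 and -1/4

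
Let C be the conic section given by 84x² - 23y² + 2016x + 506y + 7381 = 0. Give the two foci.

(-12 - √107, 11) and (-12 + √107, 11)

Rearranging, 84(x² + 24x) -23(y² - 22y) = -7381.
Complete the square in x and y: 84(x + 12)² -23(y - 11)² = -7381 + 12096 - 2783 = 1932
Divide through by 1932 to get (x + 12)²/23 - (y - 11)²/84 = 1.
Hyperbola, center (-12, 11), transverse axis horizontal; a² = 23, b² = 84.
c² = a² + b² = 23 + 84 = 107, so c = √107.
Foci lie on the horizontal axis through the center: (h ± c, k).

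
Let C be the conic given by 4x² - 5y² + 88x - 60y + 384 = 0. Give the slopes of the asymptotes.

Rearranging, 4(x² + 22x) -5(y² + 12y) = -384.
Complete the square in x and y: 4(x + 11)² -5(y + 6)² = -384 + 484 - 180 = -80
Divide through by -80 to get (y + 6)²/16 - (x + 11)²/20 = 1.
Hyperbola, center (-11, -6), transverse axis vertical; a² = 16, b² = 20.
For a vertical hyperbola the asymptotes have slope ±a/b.
Here that is ±4/2√5 = ±2√5/5.

2√5/5 and -2√5/5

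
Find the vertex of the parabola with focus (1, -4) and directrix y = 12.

The vertex is the midpoint between the focus and the directrix along the axis of symmetry.
Axis is vertical (directrix is horizontal). Vertex y-coordinate = (-4 + 12)/2 = 4; x-coordinate = 1.

(1, 4)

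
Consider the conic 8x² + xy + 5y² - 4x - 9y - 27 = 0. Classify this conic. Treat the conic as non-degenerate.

ellipse

A = 8, B = 1, C = 5.
Discriminant B² − 4AC = 1² − 4·8·5 = -159.
B² − 4AC < 0 ⇒ ellipse.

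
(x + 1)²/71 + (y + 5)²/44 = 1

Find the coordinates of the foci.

Center (-1, -5). The larger denominator 71 sits under the x-term, so the major axis is horizontal; a² = 71, b² = 44.
c² = a² - b² = 71 - 44 = 27, so c = 3√3.
Foci lie on the horizontal axis through the center: (h ± c, k).

(-1 - 3√3, -5) and (-1 + 3√3, -5)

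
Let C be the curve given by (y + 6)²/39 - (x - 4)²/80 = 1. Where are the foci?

Center (4, -6). The positive term is the y-term, so the transverse axis is vertical; a² = 39, b² = 80.
c² = a² + b² = 39 + 80 = 119, so c = √119.
Foci lie on the vertical axis through the center: (h, k ± c).

(4, -6 - √119) and (4, -6 + √119)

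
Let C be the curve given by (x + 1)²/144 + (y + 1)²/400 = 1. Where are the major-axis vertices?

(-1, -21) and (-1, 19)

Center (-1, -1). The larger denominator 400 sits under the y-term, so the major axis is vertical; a² = 400, b² = 144.
a = 20. Vertices at (h, k ± a).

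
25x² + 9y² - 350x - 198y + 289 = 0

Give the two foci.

(7, -1) and (7, 23)

Collect terms: 25(x² - 14x) + 9(y² - 22y) = -289
Complete the square: 25(x - 7)² + 9(y - 11)² = -289 + 1225 + 1089 = 2025
Divide through by 2025 to get (x - 7)²/81 + (y - 11)²/225 = 1.
Ellipse, center (7, 11), major axis vertical; a² = 225, b² = 81.
c² = a² - b² = 225 - 81 = 144, so c = 12.
Foci lie on the vertical axis through the center: (h, k ± c).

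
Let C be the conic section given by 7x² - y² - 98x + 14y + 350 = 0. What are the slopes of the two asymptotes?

√7 and -√7

Collect terms: 7(x² - 14x) -(y² - 14y) = -350
7(x - 7)² -(y - 7)² = -350 + 343 - 49 = -56
Divide by -56: (y - 7)²/56 - (x - 7)²/8 = 1
Hyperbola, center (7, 7), transverse axis vertical; a² = 56, b² = 8.
For a vertical hyperbola the asymptotes have slope ±a/b.
Here that is ±2√14/2√2 = ±√7.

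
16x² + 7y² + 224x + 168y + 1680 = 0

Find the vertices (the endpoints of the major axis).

16(x² + 14x) + 7(y² + 24y) = -1680
16(x + 7)² + 7(y + 12)² = -1680 + 784 + 1008 = 112
Divide by 112: (x + 7)²/7 + (y + 12)²/16 = 1
Ellipse, center (-7, -12), major axis vertical; a² = 16, b² = 7.
a = 4. Vertices at (h, k ± a).

(-7, -16) and (-7, -8)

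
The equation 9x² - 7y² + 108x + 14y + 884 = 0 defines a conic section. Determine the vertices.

Group the x- and y-terms: 9(x² + 12x) -7(y² - 2y) = -884
Complete the square in x and y: 9(x + 6)² -7(y - 1)² = -884 + 324 - 7 = -567
Dividing both sides by -567: (y - 1)²/81 - (x + 6)²/63 = 1
Hyperbola, center (-6, 1), transverse axis vertical; a² = 81, b² = 63.
a = 9. Vertices at (h, k ± a).

(-6, -8) and (-6, 10)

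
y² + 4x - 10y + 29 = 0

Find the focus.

(-2, 5)

Only y is squared. Complete the square in y: (y - 5)² = -4(x + 1).
Vertex (-1, 5); 4p = -4 so p = -1. Opens left.
Focus is p units from the vertex along the axis: (h + p, k).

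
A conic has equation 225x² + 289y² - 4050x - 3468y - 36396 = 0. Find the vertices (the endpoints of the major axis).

(-8, 6) and (26, 6)

Rearranging, 225(x² - 18x) + 289(y² - 12y) = 36396.
Completing the square gives 225(x - 9)² + 289(y - 6)² = 36396 + 18225 + 10404 = 65025.
Dividing both sides by 65025: (x - 9)²/289 + (y - 6)²/225 = 1
Ellipse, center (9, 6), major axis horizontal; a² = 289, b² = 225.
a = 17. Vertices at (h ± a, k).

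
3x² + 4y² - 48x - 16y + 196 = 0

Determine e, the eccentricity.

Group the x- and y-terms: 3(x² - 16x) + 4(y² - 4y) = -196
Completing the square gives 3(x - 8)² + 4(y - 2)² = -196 + 192 + 16 = 12.
Divide through by 12 to get (x - 8)²/4 + (y - 2)²/3 = 1.
Ellipse, center (8, 2), major axis horizontal; a² = 4, b² = 3.
c² = a² - b² = 1, so c = 1.
e = c/a = 1/2.

e = 1/2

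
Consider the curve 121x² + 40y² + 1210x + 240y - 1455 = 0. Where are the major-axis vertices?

Rearranging, 121(x² + 10x) + 40(y² + 6y) = 1455.
Complete the square in x and y: 121(x + 5)² + 40(y + 3)² = 1455 + 3025 + 360 = 4840
Dividing both sides by 4840: (x + 5)²/40 + (y + 3)²/121 = 1
Ellipse, center (-5, -3), major axis vertical; a² = 121, b² = 40.
a = 11. Vertices at (h, k ± a).

(-5, -14) and (-5, 8)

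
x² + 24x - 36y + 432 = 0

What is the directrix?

y = -1

Only x is squared. Complete the square in x: (x + 12)² = 36(y - 8).
Vertex (-12, 8); 4p = 36 so p = 9. Opens up.
Directrix is the horizontal line y = k − p = 8 − (9) = -1.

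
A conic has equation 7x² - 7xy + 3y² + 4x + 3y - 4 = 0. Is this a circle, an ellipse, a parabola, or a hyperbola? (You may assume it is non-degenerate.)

A = 7, B = -7, C = 3.
Discriminant B² − 4AC = (-7)² − 4·7·3 = -35.
B² − 4AC < 0 ⇒ ellipse.

ellipse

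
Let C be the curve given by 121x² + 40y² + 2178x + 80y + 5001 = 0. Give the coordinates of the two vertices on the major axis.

Group: 121(x² + 18x) + 40(y² + 2y) = -5001
Completing the square gives 121(x + 9)² + 40(y + 1)² = -5001 + 9801 + 40 = 4840.
Divide by 4840: (x + 9)²/40 + (y + 1)²/121 = 1
Ellipse, center (-9, -1), major axis vertical; a² = 121, b² = 40.
a = 11. Vertices at (h, k ± a).

(-9, -12) and (-9, 10)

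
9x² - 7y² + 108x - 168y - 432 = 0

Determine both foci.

Group: 9(x² + 12x) -7(y² + 24y) = 432
9(x + 6)² -7(y + 12)² = 432 + 324 - 1008 = -252
Dividing both sides by -252: (y + 12)²/36 - (x + 6)²/28 = 1
Hyperbola, center (-6, -12), transverse axis vertical; a² = 36, b² = 28.
c² = a² + b² = 36 + 28 = 64, so c = 8.
Foci lie on the vertical axis through the center: (h, k ± c).

(-6, -20) and (-6, -4)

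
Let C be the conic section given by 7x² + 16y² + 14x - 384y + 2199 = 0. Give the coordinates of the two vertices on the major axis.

Group: 7(x² + 2x) + 16(y² - 24y) = -2199
7(x + 1)² + 16(y - 12)² = -2199 + 7 + 2304 = 112
Dividing both sides by 112: (x + 1)²/16 + (y - 12)²/7 = 1
Ellipse, center (-1, 12), major axis horizontal; a² = 16, b² = 7.
a = 4. Vertices at (h ± a, k).

(-5, 12) and (3, 12)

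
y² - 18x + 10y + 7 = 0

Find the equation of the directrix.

Only y is squared. Complete the square in y: (y + 5)² = 18(x + 1).
Vertex (-1, -5); 4p = 18 so p = 9/2. Opens right.
Directrix is the vertical line x = h − p = -1 − (9/2) = -11/2.

x = -11/2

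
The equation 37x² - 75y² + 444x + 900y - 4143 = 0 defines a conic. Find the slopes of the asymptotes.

√111/15 and -√111/15

Rearranging, 37(x² + 12x) -75(y² - 12y) = 4143.
Complete the square in x and y: 37(x + 6)² -75(y - 6)² = 4143 + 1332 - 2700 = 2775
Dividing both sides by 2775: (x + 6)²/75 - (y - 6)²/37 = 1
Hyperbola, center (-6, 6), transverse axis horizontal; a² = 75, b² = 37.
For a horizontal hyperbola the asymptotes have slope ±b/a.
Here that is ±√37/5√3 = ±√111/15.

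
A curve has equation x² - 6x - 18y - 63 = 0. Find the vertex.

Only x is squared. Complete the square in x: (x - 3)² = 18(y + 4).
Vertex (3, -4); 4p = 18 so p = 9/2. Opens up.

(3, -4)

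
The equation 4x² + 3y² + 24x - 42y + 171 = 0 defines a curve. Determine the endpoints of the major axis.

(-3, 5) and (-3, 9)

Rearranging, 4(x² + 6x) + 3(y² - 14y) = -171.
Complete the square: 4(x + 3)² + 3(y - 7)² = -171 + 36 + 147 = 12
Divide through by 12 to get (x + 3)²/3 + (y - 7)²/4 = 1.
Ellipse, center (-3, 7), major axis vertical; a² = 4, b² = 3.
a = 2. Vertices at (h, k ± a).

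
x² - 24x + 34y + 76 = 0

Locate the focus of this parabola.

Only x is squared. Complete the square in x: (x - 12)² = -34(y - 2).
Vertex (12, 2); 4p = -34 so p = -17/2. Opens down.
Focus is p units from the vertex along the axis: (h, k + p).

(12, -13/2)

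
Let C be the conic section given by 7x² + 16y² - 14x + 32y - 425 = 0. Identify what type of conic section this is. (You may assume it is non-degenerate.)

No xy term. Coefficients of x² and y² are A = 7, C = 16.
A and C have the same sign but A ≠ C ⇒ ellipse.

ellipse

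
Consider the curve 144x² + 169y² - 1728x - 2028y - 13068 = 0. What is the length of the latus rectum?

Rearranging, 144(x² - 12x) + 169(y² - 12y) = 13068.
Complete the square in x and y: 144(x - 6)² + 169(y - 6)² = 13068 + 5184 + 6084 = 24336
Divide by 24336: (x - 6)²/169 + (y - 6)²/144 = 1
Ellipse, center (6, 6), major axis horizontal; a² = 169, b² = 144.
Latus rectum length = 2b²/a = 2·144/13 = 288/13.

288/13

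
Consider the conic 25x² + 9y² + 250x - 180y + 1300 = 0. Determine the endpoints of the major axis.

Group: 25(x² + 10x) + 9(y² - 20y) = -1300
Complete the square: 25(x + 5)² + 9(y - 10)² = -1300 + 625 + 900 = 225
Dividing both sides by 225: (x + 5)²/9 + (y - 10)²/25 = 1
Ellipse, center (-5, 10), major axis vertical; a² = 25, b² = 9.
a = 5. Vertices at (h, k ± a).

(-5, 5) and (-5, 15)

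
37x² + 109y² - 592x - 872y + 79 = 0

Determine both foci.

37(x² - 16x) + 109(y² - 8y) = -79
Complete the square: 37(x - 8)² + 109(y - 4)² = -79 + 2368 + 1744 = 4033
Divide through by 4033 to get (x - 8)²/109 + (y - 4)²/37 = 1.
Ellipse, center (8, 4), major axis horizontal; a² = 109, b² = 37.
c² = a² - b² = 109 - 37 = 72, so c = 6√2.
Foci lie on the horizontal axis through the center: (h ± c, k).

(8 - 6√2, 4) and (8 + 6√2, 4)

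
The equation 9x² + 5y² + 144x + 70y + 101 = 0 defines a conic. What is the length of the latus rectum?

40/3

Group the x- and y-terms: 9(x² + 16x) + 5(y² + 14y) = -101
9(x + 8)² + 5(y + 7)² = -101 + 576 + 245 = 720
Dividing both sides by 720: (x + 8)²/80 + (y + 7)²/144 = 1
Ellipse, center (-8, -7), major axis vertical; a² = 144, b² = 80.
Latus rectum length = 2b²/a = 2·80/12 = 40/3.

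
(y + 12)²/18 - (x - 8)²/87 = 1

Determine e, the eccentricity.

Center (8, -12). The positive term is the y-term, so the transverse axis is vertical; a² = 18, b² = 87.
c² = a² + b² = 105, so c = √105.
e = c/a = √105/3√2 = √210/6.

e = √210/6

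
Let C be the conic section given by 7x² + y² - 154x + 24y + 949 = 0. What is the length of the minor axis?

2√6

Group the x- and y-terms: 7(x² - 22x) + (y² + 24y) = -949
Completing the square gives 7(x - 11)² + (y + 12)² = -949 + 847 + 144 = 42.
Dividing both sides by 42: (x - 11)²/6 + (y + 12)²/42 = 1
Ellipse, center (11, -12), major axis vertical; a² = 42, b² = 6.
b² = 6 so b = √6; the minor axis has length 2b = 2√6.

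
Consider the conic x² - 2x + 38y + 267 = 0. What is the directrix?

Only x is squared. Complete the square in x: (x - 1)² = -38(y + 7).
Vertex (1, -7); 4p = -38 so p = -19/2. Opens down.
Directrix is the horizontal line y = k − p = -7 − (-19/2) = 5/2.

y = 5/2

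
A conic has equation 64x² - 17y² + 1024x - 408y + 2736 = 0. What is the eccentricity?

64(x² + 16x) -17(y² + 24y) = -2736
Complete the square in x and y: 64(x + 8)² -17(y + 12)² = -2736 + 4096 - 2448 = -1088
Dividing both sides by -1088: (y + 12)²/64 - (x + 8)²/17 = 1
Hyperbola, center (-8, -12), transverse axis vertical; a² = 64, b² = 17.
c² = a² + b² = 81, so c = 9.
e = c/a = 9/8.

e = 9/8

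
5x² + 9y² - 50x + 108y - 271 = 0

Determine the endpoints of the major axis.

5(x² - 10x) + 9(y² + 12y) = 271
Complete the square in x and y: 5(x - 5)² + 9(y + 6)² = 271 + 125 + 324 = 720
Dividing both sides by 720: (x - 5)²/144 + (y + 6)²/80 = 1
Ellipse, center (5, -6), major axis horizontal; a² = 144, b² = 80.
a = 12. Vertices at (h ± a, k).

(-7, -6) and (17, -6)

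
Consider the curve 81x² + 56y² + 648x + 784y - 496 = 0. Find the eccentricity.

Group the x- and y-terms: 81(x² + 8x) + 56(y² + 14y) = 496
81(x + 4)² + 56(y + 7)² = 496 + 1296 + 2744 = 4536
Divide by 4536: (x + 4)²/56 + (y + 7)²/81 = 1
Ellipse, center (-4, -7), major axis vertical; a² = 81, b² = 56.
c² = a² - b² = 25, so c = 5.
e = c/a = 5/9.

e = 5/9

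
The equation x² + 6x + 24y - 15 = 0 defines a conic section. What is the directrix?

y = 7

Only x is squared. Complete the square in x: (x + 3)² = -24(y - 1).
Vertex (-3, 1); 4p = -24 so p = -6. Opens down.
Directrix is the horizontal line y = k − p = 1 − (-6) = 7.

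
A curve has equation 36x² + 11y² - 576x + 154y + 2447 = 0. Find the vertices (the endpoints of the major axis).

(8, -13) and (8, -1)

36(x² - 16x) + 11(y² + 14y) = -2447
Complete the square in x and y: 36(x - 8)² + 11(y + 7)² = -2447 + 2304 + 539 = 396
Divide through by 396 to get (x - 8)²/11 + (y + 7)²/36 = 1.
Ellipse, center (8, -7), major axis vertical; a² = 36, b² = 11.
a = 6. Vertices at (h, k ± a).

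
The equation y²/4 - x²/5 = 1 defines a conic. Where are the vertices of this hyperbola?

Center (0, 0). The positive term is the y-term, so the transverse axis is vertical; a² = 4, b² = 5.
a = 2. Vertices at (h, k ± a).

(0, -2) and (0, 2)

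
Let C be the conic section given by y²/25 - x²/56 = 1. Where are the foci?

(0, -9) and (0, 9)

Center (0, 0). The positive term is the y-term, so the transverse axis is vertical; a² = 25, b² = 56.
c² = a² + b² = 25 + 56 = 81, so c = 9.
Foci lie on the vertical axis through the center: (h, k ± c).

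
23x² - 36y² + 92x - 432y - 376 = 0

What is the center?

Rearranging, 23(x² + 4x) -36(y² + 12y) = 376.
Complete the square in x and y: 23(x + 2)² -36(y + 6)² = 376 + 92 - 1296 = -828
Divide through by -828 to get (y + 6)²/23 - (x + 2)²/36 = 1.
Hyperbola with center (-2, -6).

(-2, -6)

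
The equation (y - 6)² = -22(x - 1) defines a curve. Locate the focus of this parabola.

Vertex (1, 6); 4p = -22 so p = -11/2. Opens left.
Focus is p units from the vertex along the axis: (h + p, k).

(-9/2, 6)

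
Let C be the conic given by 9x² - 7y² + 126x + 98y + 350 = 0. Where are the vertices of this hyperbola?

(-7, 1) and (-7, 13)

Group: 9(x² + 14x) -7(y² - 14y) = -350
Complete the square in x and y: 9(x + 7)² -7(y - 7)² = -350 + 441 - 343 = -252
Divide by -252: (y - 7)²/36 - (x + 7)²/28 = 1
Hyperbola, center (-7, 7), transverse axis vertical; a² = 36, b² = 28.
a = 6. Vertices at (h, k ± a).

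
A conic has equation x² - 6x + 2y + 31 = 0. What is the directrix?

y = -21/2

Only x is squared. Complete the square in x: (x - 3)² = -2(y + 11).
Vertex (3, -11); 4p = -2 so p = -1/2. Opens down.
Directrix is the horizontal line y = k − p = -11 − (-1/2) = -21/2.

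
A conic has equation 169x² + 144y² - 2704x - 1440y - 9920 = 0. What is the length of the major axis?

Rearranging, 169(x² - 16x) + 144(y² - 10y) = 9920.
169(x - 8)² + 144(y - 5)² = 9920 + 10816 + 3600 = 24336
Divide through by 24336 to get (x - 8)²/144 + (y - 5)²/169 = 1.
Ellipse, center (8, 5), major axis vertical; a² = 169, b² = 144.
a² = 169 so a = 13; the major axis has length 2a = 26.

26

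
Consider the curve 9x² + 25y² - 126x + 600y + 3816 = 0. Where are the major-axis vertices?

(2, -12) and (12, -12)

Rearranging, 9(x² - 14x) + 25(y² + 24y) = -3816.
Complete the square: 9(x - 7)² + 25(y + 12)² = -3816 + 441 + 3600 = 225
Dividing both sides by 225: (x - 7)²/25 + (y + 12)²/9 = 1
Ellipse, center (7, -12), major axis horizontal; a² = 25, b² = 9.
a = 5. Vertices at (h ± a, k).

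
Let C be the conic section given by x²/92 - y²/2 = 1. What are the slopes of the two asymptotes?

Center (0, 0). The positive term is the x-term, so the transverse axis is horizontal; a² = 92, b² = 2.
For a horizontal hyperbola the asymptotes have slope ±b/a.
Here that is ±√2/2√23 = ±√46/46.

√46/46 and -√46/46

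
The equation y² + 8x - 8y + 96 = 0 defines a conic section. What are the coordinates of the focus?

(-12, 4)

Only y is squared. Complete the square in y: (y - 4)² = -8(x + 10).
Vertex (-10, 4); 4p = -8 so p = -2. Opens left.
Focus is p units from the vertex along the axis: (h + p, k).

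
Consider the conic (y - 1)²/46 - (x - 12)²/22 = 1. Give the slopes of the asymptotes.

√253/11 and -√253/11

Center (12, 1). The positive term is the y-term, so the transverse axis is vertical; a² = 46, b² = 22.
For a vertical hyperbola the asymptotes have slope ±a/b.
Here that is ±√46/√22 = ±√253/11.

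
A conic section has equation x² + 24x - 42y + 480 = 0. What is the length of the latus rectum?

42

Only x is squared. Complete the square in x: (x + 12)² = 42(y - 8).
Vertex (-12, 8); 4p = 42 so p = 21/2. Opens up.
Latus rectum length = |4p| = 42.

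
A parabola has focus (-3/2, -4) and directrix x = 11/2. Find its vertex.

The vertex is the midpoint between the focus and the directrix along the axis of symmetry.
Axis is horizontal (directrix is vertical). Vertex x-coordinate = (-3/2 + 11/2)/2 = 2; y-coordinate = -4.

(2, -4)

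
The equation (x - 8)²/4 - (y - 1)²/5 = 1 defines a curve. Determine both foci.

Center (8, 1). The positive term is the x-term, so the transverse axis is horizontal; a² = 4, b² = 5.
c² = a² + b² = 4 + 5 = 9, so c = 3.
Foci lie on the horizontal axis through the center: (h ± c, k).

(5, 1) and (11, 1)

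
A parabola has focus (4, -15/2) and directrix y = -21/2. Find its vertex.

(4, -9)

The vertex is the midpoint between the focus and the directrix along the axis of symmetry.
Axis is vertical (directrix is horizontal). Vertex y-coordinate = (-15/2 + (-21/2))/2 = -9; x-coordinate = 4.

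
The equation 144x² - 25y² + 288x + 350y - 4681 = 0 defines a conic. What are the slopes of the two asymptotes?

12/5 and -12/5

Group the x- and y-terms: 144(x² + 2x) -25(y² - 14y) = 4681
Completing the square gives 144(x + 1)² -25(y - 7)² = 4681 + 144 - 1225 = 3600.
Divide by 3600: (x + 1)²/25 - (y - 7)²/144 = 1
Hyperbola, center (-1, 7), transverse axis horizontal; a² = 25, b² = 144.
For a horizontal hyperbola the asymptotes have slope ±b/a.
Here that is ±12/5.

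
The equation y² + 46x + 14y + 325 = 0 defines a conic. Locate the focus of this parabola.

Only y is squared. Complete the square in y: (y + 7)² = -46(x + 6).
Vertex (-6, -7); 4p = -46 so p = -23/2. Opens left.
Focus is p units from the vertex along the axis: (h + p, k).

(-35/2, -7)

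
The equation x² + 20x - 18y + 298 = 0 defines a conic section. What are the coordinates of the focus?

(-10, 31/2)

Only x is squared. Complete the square in x: (x + 10)² = 18(y - 11).
Vertex (-10, 11); 4p = 18 so p = 9/2. Opens up.
Focus is p units from the vertex along the axis: (h, k + p).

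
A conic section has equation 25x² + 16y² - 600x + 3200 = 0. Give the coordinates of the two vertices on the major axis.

(12, -5) and (12, 5)

25(x² - 24x) + 16y² = -3200
25(x - 12)² + 16y² = -3200 + 3600 + 0 = 400
Divide through by 400 to get (x - 12)²/16 + y²/25 = 1.
Ellipse, center (12, 0), major axis vertical; a² = 25, b² = 16.
a = 5. Vertices at (h, k ± a).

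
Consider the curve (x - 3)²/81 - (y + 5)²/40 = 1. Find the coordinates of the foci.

(-8, -5) and (14, -5)

Center (3, -5). The positive term is the x-term, so the transverse axis is horizontal; a² = 81, b² = 40.
c² = a² + b² = 81 + 40 = 121, so c = 11.
Foci lie on the horizontal axis through the center: (h ± c, k).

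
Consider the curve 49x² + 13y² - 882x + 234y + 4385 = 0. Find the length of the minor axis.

Rearranging, 49(x² - 18x) + 13(y² + 18y) = -4385.
Complete the square in x and y: 49(x - 9)² + 13(y + 9)² = -4385 + 3969 + 1053 = 637
Divide by 637: (x - 9)²/13 + (y + 9)²/49 = 1
Ellipse, center (9, -9), major axis vertical; a² = 49, b² = 13.
b² = 13 so b = √13; the minor axis has length 2b = 2√13.

2√13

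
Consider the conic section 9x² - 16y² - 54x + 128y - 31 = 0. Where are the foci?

Collect terms: 9(x² - 6x) -16(y² - 8y) = 31
Complete the square in x and y: 9(x - 3)² -16(y - 4)² = 31 + 81 - 256 = -144
Dividing both sides by -144: (y - 4)²/9 - (x - 3)²/16 = 1
Hyperbola, center (3, 4), transverse axis vertical; a² = 9, b² = 16.
c² = a² + b² = 9 + 16 = 25, so c = 5.
Foci lie on the vertical axis through the center: (h, k ± c).

(3, -1) and (3, 9)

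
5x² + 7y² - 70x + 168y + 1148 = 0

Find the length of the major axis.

2√21

Group: 5(x² - 14x) + 7(y² + 24y) = -1148
Complete the square in x and y: 5(x - 7)² + 7(y + 12)² = -1148 + 245 + 1008 = 105
Divide through by 105 to get (x - 7)²/21 + (y + 12)²/15 = 1.
Ellipse, center (7, -12), major axis horizontal; a² = 21, b² = 15.
a² = 21 so a = √21; the major axis has length 2a = 2√21.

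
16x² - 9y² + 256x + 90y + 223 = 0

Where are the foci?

Group the x- and y-terms: 16(x² + 16x) -9(y² - 10y) = -223
16(x + 8)² -9(y - 5)² = -223 + 1024 - 225 = 576
Divide through by 576 to get (x + 8)²/36 - (y - 5)²/64 = 1.
Hyperbola, center (-8, 5), transverse axis horizontal; a² = 36, b² = 64.
c² = a² + b² = 36 + 64 = 100, so c = 10.
Foci lie on the horizontal axis through the center: (h ± c, k).

(-18, 5) and (2, 5)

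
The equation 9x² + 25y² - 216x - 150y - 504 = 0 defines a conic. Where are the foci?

(0, 3) and (24, 3)

Collect terms: 9(x² - 24x) + 25(y² - 6y) = 504
Complete the square in x and y: 9(x - 12)² + 25(y - 3)² = 504 + 1296 + 225 = 2025
Divide through by 2025 to get (x - 12)²/225 + (y - 3)²/81 = 1.
Ellipse, center (12, 3), major axis horizontal; a² = 225, b² = 81.
c² = a² - b² = 225 - 81 = 144, so c = 12.
Foci lie on the horizontal axis through the center: (h ± c, k).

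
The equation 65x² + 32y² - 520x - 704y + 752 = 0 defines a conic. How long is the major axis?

Group the x- and y-terms: 65(x² - 8x) + 32(y² - 22y) = -752
Complete the square in x and y: 65(x - 4)² + 32(y - 11)² = -752 + 1040 + 3872 = 4160
Divide through by 4160 to get (x - 4)²/64 + (y - 11)²/130 = 1.
Ellipse, center (4, 11), major axis vertical; a² = 130, b² = 64.
a² = 130 so a = √130; the major axis has length 2a = 2√130.

2√130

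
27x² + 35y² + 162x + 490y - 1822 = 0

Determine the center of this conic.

(-3, -7)

Collect terms: 27(x² + 6x) + 35(y² + 14y) = 1822
Complete the square: 27(x + 3)² + 35(y + 7)² = 1822 + 243 + 1715 = 3780
Divide by 3780: (x + 3)²/140 + (y + 7)²/108 = 1
Ellipse with center (-3, -7).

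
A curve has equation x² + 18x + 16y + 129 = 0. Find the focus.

Only x is squared. Complete the square in x: (x + 9)² = -16(y + 3).
Vertex (-9, -3); 4p = -16 so p = -4. Opens down.
Focus is p units from the vertex along the axis: (h, k + p).

(-9, -7)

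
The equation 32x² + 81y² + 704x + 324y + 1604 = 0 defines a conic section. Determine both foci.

(-18, -2) and (-4, -2)

Group the x- and y-terms: 32(x² + 22x) + 81(y² + 4y) = -1604
32(x + 11)² + 81(y + 2)² = -1604 + 3872 + 324 = 2592
Dividing both sides by 2592: (x + 11)²/81 + (y + 2)²/32 = 1
Ellipse, center (-11, -2), major axis horizontal; a² = 81, b² = 32.
c² = a² - b² = 81 - 32 = 49, so c = 7.
Foci lie on the horizontal axis through the center: (h ± c, k).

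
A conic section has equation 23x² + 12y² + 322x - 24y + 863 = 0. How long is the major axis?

Rearranging, 23(x² + 14x) + 12(y² - 2y) = -863.
Completing the square gives 23(x + 7)² + 12(y - 1)² = -863 + 1127 + 12 = 276.
Dividing both sides by 276: (x + 7)²/12 + (y - 1)²/23 = 1
Ellipse, center (-7, 1), major axis vertical; a² = 23, b² = 12.
a² = 23 so a = √23; the major axis has length 2a = 2√23.

2√23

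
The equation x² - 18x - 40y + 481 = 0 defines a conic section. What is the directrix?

y = 0

Only x is squared. Complete the square in x: (x - 9)² = 40(y - 10).
Vertex (9, 10); 4p = 40 so p = 10. Opens up.
Directrix is the horizontal line y = k − p = 10 − (10) = 0.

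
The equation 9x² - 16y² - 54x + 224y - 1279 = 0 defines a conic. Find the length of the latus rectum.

Group: 9(x² - 6x) -16(y² - 14y) = 1279
Completing the square gives 9(x - 3)² -16(y - 7)² = 1279 + 81 - 784 = 576.
Divide by 576: (x - 3)²/64 - (y - 7)²/36 = 1
Hyperbola, center (3, 7), transverse axis horizontal; a² = 64, b² = 36.
Latus rectum length = 2b²/a = 2·36/8 = 9.

9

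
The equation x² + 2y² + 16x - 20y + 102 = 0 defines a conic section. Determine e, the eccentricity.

Group: (x² + 16x) + 2(y² - 10y) = -102
Completing the square gives (x + 8)² + 2(y - 5)² = -102 + 64 + 50 = 12.
Dividing both sides by 12: (x + 8)²/12 + (y - 5)²/6 = 1
Ellipse, center (-8, 5), major axis horizontal; a² = 12, b² = 6.
c² = a² - b² = 6, so c = √6.
e = c/a = √6/2√3 = √2/2.

e = √2/2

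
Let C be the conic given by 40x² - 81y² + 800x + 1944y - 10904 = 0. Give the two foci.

(-21, 12) and (1, 12)

Group: 40(x² + 20x) -81(y² - 24y) = 10904
40(x + 10)² -81(y - 12)² = 10904 + 4000 - 11664 = 3240
Divide through by 3240 to get (x + 10)²/81 - (y - 12)²/40 = 1.
Hyperbola, center (-10, 12), transverse axis horizontal; a² = 81, b² = 40.
c² = a² + b² = 81 + 40 = 121, so c = 11.
Foci lie on the horizontal axis through the center: (h ± c, k).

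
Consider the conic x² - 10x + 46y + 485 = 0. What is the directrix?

Only x is squared. Complete the square in x: (x - 5)² = -46(y + 10).
Vertex (5, -10); 4p = -46 so p = -23/2. Opens down.
Directrix is the horizontal line y = k − p = -10 − (-23/2) = 3/2.

y = 3/2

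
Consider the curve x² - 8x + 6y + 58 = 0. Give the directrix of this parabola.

Only x is squared. Complete the square in x: (x - 4)² = -6(y + 7).
Vertex (4, -7); 4p = -6 so p = -3/2. Opens down.
Directrix is the horizontal line y = k − p = -7 − (-3/2) = -11/2.

y = -11/2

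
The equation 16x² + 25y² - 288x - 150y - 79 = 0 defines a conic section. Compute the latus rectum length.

64/5

16(x² - 18x) + 25(y² - 6y) = 79
Completing the square gives 16(x - 9)² + 25(y - 3)² = 79 + 1296 + 225 = 1600.
Dividing both sides by 1600: (x - 9)²/100 + (y - 3)²/64 = 1
Ellipse, center (9, 3), major axis horizontal; a² = 100, b² = 64.
Latus rectum length = 2b²/a = 2·64/10 = 64/5.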